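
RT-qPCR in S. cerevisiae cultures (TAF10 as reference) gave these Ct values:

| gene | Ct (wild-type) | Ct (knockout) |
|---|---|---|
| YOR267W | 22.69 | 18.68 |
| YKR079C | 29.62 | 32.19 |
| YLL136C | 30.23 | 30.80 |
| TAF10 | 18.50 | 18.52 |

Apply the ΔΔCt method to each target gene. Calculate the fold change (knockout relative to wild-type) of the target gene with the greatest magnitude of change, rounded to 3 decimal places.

16.336

YOR267W: ΔΔCt = (18.68−18.52) − (22.69−18.50) = 0.16 − 4.19 = -4.03; fold change = 2^4.03 = 16.336
YKR079C: ΔΔCt = (32.19−18.52) − (29.62−18.50) = 13.67 − 11.12 = 2.55; fold change = 2^-2.55 = 0.171
YLL136C: ΔΔCt = (30.80−18.52) − (30.23−18.50) = 12.28 − 11.73 = 0.55; fold change = 2^-0.55 = 0.683
YOR267W has the largest |ΔΔCt| = 4.03.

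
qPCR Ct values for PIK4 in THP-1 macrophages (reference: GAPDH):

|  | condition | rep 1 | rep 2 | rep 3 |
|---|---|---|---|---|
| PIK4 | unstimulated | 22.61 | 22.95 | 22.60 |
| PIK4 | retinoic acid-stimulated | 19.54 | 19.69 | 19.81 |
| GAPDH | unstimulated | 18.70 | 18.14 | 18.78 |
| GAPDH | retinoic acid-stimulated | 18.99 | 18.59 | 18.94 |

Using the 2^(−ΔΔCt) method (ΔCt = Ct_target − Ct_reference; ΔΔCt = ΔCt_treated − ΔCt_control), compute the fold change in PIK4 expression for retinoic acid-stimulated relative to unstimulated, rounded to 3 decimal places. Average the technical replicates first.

Mean Ct: PIK4 unstimulated 22.720; PIK4 retinoic acid-stimulated 19.680; GAPDH unstimulated 18.540; GAPDH retinoic acid-stimulated 18.840
ΔCt(unstimulated) = 22.720 − 18.540 = 4.180
ΔCt(retinoic acid-stimulated) = 19.680 − 18.840 = 0.840
ΔΔCt = 0.840 − 4.180 = -3.340
Fold change = 2^(−(-3.340)) = 2^3.340 = 10.1261

10.126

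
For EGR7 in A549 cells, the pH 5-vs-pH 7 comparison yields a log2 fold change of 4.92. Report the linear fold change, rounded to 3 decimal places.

Fold change = 2^(4.92) = 30.2738

30.274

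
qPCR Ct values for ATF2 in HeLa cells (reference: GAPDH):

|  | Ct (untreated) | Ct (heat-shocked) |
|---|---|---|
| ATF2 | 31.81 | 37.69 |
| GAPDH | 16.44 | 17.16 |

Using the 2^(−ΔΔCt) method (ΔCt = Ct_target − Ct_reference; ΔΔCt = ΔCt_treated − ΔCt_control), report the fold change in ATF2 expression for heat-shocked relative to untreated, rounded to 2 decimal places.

ΔCt(untreated) = 31.810 − 16.440 = 15.370
ΔCt(heat-shocked) = 37.690 − 17.160 = 20.530
ΔΔCt = 20.530 − 15.370 = 5.160
Fold change = 2^(−5.160) = 0.028

0.03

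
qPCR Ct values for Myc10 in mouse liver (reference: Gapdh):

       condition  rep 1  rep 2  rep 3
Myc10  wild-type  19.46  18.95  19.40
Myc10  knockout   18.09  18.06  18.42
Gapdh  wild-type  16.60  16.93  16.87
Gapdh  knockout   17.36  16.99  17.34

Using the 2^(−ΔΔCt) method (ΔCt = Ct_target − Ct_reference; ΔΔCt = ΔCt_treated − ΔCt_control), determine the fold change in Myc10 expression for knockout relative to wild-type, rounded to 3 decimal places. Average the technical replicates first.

Mean Ct: Myc10 wild-type 19.270; Myc10 knockout 18.190; Gapdh wild-type 16.800; Gapdh knockout 17.230
ΔCt(wild-type) = 19.270 − 16.800 = 2.470
ΔCt(knockout) = 18.190 − 17.230 = 0.960
ΔΔCt = 0.960 − 2.470 = -1.510
Fold change = 2^(−(-1.510)) = 2^1.510 = 2.8481

2.848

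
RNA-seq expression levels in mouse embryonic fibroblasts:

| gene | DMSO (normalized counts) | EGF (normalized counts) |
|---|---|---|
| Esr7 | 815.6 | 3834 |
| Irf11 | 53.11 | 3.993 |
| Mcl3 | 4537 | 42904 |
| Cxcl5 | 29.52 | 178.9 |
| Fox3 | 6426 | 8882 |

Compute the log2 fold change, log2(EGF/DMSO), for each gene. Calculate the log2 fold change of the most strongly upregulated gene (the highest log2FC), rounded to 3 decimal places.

3.241

log2(3834/815.6) = 2.233  (Esr7)
log2(3.993/53.11) = -3.733  (Irf11)
log2(42904/4537) = 3.241  (Mcl3)
log2(178.9/29.52) = 2.599  (Cxcl5)
log2(8882/6426) = 0.467  (Fox3)
Mcl3 is most strongly upregulated.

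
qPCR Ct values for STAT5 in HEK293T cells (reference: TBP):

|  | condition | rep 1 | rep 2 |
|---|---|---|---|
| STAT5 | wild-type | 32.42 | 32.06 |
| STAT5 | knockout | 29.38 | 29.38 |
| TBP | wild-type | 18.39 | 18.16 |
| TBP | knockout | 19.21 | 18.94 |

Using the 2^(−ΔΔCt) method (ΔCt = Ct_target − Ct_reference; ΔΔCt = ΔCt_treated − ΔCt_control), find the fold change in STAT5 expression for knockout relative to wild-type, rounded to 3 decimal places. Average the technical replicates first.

Mean Ct: STAT5 wild-type 32.240; STAT5 knockout 29.380; TBP wild-type 18.275; TBP knockout 19.075
ΔCt(wild-type) = 32.240 − 18.275 = 13.965
ΔCt(knockout) = 29.380 − 19.075 = 10.305
ΔΔCt = 10.305 − 13.965 = -3.660
Fold change = 2^(−(-3.660)) = 2^3.660 = 12.6407

12.641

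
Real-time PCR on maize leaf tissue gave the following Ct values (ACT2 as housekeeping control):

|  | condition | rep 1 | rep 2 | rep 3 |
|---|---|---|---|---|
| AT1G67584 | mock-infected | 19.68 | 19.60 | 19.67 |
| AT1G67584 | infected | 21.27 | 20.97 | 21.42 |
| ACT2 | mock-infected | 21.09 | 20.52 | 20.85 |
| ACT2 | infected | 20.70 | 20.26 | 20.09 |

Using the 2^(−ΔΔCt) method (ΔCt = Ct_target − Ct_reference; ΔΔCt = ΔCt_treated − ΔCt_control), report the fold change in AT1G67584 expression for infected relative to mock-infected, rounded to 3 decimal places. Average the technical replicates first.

0.243

Mean Ct: AT1G67584 mock-infected 19.650; AT1G67584 infected 21.220; ACT2 mock-infected 20.820; ACT2 infected 20.350
ΔCt(mock-infected) = 19.650 − 20.820 = -1.170
ΔCt(infected) = 21.220 − 20.350 = 0.870
ΔΔCt = 0.870 − (-1.170) = 2.040
Fold change = 2^(−2.040) = 0.2432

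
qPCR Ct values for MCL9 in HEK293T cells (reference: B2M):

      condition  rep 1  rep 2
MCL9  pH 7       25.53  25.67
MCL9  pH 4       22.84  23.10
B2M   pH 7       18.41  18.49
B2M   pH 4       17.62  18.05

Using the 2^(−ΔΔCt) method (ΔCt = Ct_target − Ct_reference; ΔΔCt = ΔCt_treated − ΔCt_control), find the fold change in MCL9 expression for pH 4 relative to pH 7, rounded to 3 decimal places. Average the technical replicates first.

4.042

Mean Ct: MCL9 pH 7 25.600; MCL9 pH 4 22.970; B2M pH 7 18.450; B2M pH 4 17.835
ΔCt(pH 7) = 25.600 − 18.450 = 7.150
ΔCt(pH 4) = 22.970 − 17.835 = 5.135
ΔΔCt = 5.135 − 7.150 = -2.015
Fold change = 2^(−(-2.015)) = 2^2.015 = 4.0418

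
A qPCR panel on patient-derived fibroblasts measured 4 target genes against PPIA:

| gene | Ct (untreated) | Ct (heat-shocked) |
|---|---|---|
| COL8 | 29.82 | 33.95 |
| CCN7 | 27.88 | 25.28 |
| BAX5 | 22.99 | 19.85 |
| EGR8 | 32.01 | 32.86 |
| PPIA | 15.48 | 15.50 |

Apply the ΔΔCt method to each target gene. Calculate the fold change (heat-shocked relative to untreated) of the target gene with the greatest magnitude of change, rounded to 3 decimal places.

COL8: ΔΔCt = (33.95−15.50) − (29.82−15.48) = 18.45 − 14.34 = 4.11; fold change = 2^-4.11 = 0.058
CCN7: ΔΔCt = (25.28−15.50) − (27.88−15.48) = 9.78 − 12.40 = -2.62; fold change = 2^2.62 = 6.148
BAX5: ΔΔCt = (19.85−15.50) − (22.99−15.48) = 4.35 − 7.51 = -3.16; fold change = 2^3.16 = 8.938
EGR8: ΔΔCt = (32.86−15.50) − (32.01−15.48) = 17.36 − 16.53 = 0.83; fold change = 2^-0.83 = 0.563
COL8 has the largest |ΔΔCt| = 4.11.

0.058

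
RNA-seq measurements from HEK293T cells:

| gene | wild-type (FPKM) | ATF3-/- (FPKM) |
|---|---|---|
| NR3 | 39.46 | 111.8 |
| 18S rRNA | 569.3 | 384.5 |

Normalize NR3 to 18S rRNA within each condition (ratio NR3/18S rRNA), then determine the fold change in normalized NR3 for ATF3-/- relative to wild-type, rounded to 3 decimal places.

4.195

NR3/18S rRNA (wild-type) = 39.46 / 569.3 = 0.069313
NR3/18S rRNA (ATF3-/-) = 111.8 / 384.5 = 0.29077
Fold change = 0.29077 / 0.069313 = 4.1950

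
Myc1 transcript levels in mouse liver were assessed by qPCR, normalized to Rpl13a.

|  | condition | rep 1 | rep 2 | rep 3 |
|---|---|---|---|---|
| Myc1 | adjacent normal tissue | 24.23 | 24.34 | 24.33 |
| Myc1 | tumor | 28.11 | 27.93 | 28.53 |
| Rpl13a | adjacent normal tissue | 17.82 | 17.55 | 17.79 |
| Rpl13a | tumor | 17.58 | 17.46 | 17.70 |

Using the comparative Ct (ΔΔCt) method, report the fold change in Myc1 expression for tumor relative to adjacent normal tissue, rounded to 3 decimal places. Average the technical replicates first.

0.061

Mean Ct: Myc1 adjacent normal tissue 24.300; Myc1 tumor 28.190; Rpl13a adjacent normal tissue 17.720; Rpl13a tumor 17.580
ΔCt(adjacent normal tissue) = 24.300 − 17.720 = 6.580
ΔCt(tumor) = 28.190 − 17.580 = 10.610
ΔΔCt = 10.610 − 6.580 = 4.030
Fold change = 2^(−4.030) = 0.0612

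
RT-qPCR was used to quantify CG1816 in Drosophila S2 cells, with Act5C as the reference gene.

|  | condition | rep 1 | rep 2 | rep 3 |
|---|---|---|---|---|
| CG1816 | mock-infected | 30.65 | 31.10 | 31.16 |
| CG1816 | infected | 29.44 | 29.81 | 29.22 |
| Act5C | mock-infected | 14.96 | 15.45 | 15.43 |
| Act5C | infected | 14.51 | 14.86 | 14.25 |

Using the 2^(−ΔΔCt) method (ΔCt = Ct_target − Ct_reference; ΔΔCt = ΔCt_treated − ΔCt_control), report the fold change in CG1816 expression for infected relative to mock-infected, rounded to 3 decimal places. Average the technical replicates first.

1.670

Mean Ct: CG1816 mock-infected 30.970; CG1816 infected 29.490; Act5C mock-infected 15.280; Act5C infected 14.540
ΔCt(mock-infected) = 30.970 − 15.280 = 15.690
ΔCt(infected) = 29.490 − 14.540 = 14.950
ΔΔCt = 14.950 − 15.690 = -0.740
Fold change = 2^(−(-0.740)) = 2^0.740 = 1.6702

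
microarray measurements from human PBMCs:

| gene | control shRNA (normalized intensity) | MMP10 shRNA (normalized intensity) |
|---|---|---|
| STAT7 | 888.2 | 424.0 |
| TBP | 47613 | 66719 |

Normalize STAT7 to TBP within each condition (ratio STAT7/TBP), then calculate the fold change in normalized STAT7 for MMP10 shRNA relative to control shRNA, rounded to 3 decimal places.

0.341

STAT7/TBP (control shRNA) = 888.2 / 47613 = 0.018655
STAT7/TBP (MMP10 shRNA) = 424.0 / 66719 = 0.006355
Fold change = 0.006355 / 0.018655 = 0.3407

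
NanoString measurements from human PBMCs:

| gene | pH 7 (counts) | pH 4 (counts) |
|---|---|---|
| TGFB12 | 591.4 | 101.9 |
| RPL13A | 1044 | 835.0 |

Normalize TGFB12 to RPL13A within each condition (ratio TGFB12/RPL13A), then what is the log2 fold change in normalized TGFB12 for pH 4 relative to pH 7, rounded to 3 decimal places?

-2.215

TGFB12/RPL13A (pH 7) = 591.4 / 1044 = 0.56648
TGFB12/RPL13A (pH 4) = 101.9 / 835.0 = 0.12204
Fold change = 0.12204 / 0.56648 = 0.2154
log2(0.2154) = -2.2147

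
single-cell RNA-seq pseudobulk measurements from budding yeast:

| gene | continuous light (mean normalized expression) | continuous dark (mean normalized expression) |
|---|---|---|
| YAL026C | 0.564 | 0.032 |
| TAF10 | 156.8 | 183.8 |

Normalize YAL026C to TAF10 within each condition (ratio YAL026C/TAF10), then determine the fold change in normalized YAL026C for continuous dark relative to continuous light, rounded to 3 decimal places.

YAL026C/TAF10 (continuous light) = 0.564 / 156.8 = 0.0035969
YAL026C/TAF10 (continuous dark) = 0.032 / 183.8 = 0.0001741
Fold change = 0.0001741 / 0.0035969 = 0.0484

0.048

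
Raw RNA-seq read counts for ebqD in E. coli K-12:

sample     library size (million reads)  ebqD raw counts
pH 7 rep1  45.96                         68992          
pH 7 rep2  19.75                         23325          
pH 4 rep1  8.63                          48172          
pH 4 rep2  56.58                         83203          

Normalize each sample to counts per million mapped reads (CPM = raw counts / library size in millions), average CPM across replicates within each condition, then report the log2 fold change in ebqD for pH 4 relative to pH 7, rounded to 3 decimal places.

1.395

CPM(pH 7 rep1) = 68992 / 45.96 = 1501.1314
CPM(pH 7 rep2) = 23325 / 19.75 = 1181.0127
CPM(pH 4 rep1) = 48172 / 8.63 = 5581.9235
CPM(pH 4 rep2) = 83203 / 56.58 = 1470.5373
mean CPM(pH 7) = 1341.0720; mean CPM(pH 4) = 3526.2304
Fold change = 3526.2304 / 1341.0720 = 2.62941
log2(2.62941) = 1.3947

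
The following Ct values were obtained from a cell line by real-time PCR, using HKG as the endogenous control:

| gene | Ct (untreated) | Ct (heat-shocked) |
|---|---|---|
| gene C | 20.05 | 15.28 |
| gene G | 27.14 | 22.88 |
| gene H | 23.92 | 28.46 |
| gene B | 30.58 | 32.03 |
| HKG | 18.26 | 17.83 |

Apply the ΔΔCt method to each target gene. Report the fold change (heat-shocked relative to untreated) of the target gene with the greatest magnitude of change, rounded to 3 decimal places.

gene C: ΔΔCt = (15.28−17.83) − (20.05−18.26) = -2.55 − 1.79 = -4.34; fold change = 2^4.34 = 20.252
gene G: ΔΔCt = (22.88−17.83) − (27.14−18.26) = 5.05 − 8.88 = -3.83; fold change = 2^3.83 = 14.221
gene H: ΔΔCt = (28.46−17.83) − (23.92−18.26) = 10.63 − 5.66 = 4.97; fold change = 2^-4.97 = 0.032
gene B: ΔΔCt = (32.03−17.83) − (30.58−18.26) = 14.20 − 12.32 = 1.88; fold change = 2^-1.88 = 0.272
gene H has the largest |ΔΔCt| = 4.97.

0.032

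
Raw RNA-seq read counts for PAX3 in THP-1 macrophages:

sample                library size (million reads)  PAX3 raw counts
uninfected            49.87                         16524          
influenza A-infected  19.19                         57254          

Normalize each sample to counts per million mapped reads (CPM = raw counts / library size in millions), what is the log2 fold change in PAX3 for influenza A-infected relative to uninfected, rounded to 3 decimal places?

CPM(uninfected) = 16524 / 49.87 = 331.3415
CPM(influenza A-infected) = 57254 / 19.19 = 2983.5331
Fold change = 2983.5331 / 331.3415 = 9.00441
log2(9.00441) = 3.1706

3.171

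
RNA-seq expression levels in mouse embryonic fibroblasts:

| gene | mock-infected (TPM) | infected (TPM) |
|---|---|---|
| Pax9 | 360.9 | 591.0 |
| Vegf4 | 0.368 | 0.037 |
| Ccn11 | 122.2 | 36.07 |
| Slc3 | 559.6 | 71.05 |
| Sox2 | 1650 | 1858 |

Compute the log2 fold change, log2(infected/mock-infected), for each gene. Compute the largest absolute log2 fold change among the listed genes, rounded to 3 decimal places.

log2(591.0/360.9) = 0.712  (Pax9)
log2(0.037/0.368) = -3.314  (Vegf4)
log2(36.07/122.2) = -1.760  (Ccn11)
log2(71.05/559.6) = -2.977  (Slc3)
log2(1858/1650) = 0.171  (Sox2)
The largest magnitude belongs to Vegf4.

3.314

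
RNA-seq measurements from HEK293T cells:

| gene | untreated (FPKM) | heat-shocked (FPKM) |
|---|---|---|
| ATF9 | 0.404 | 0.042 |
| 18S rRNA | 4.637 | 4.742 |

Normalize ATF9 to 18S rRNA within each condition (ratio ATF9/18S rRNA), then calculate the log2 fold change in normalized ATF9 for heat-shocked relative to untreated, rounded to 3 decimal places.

ATF9/18S rRNA (untreated) = 0.404 / 4.637 = 0.087125
ATF9/18S rRNA (heat-shocked) = 0.042 / 4.742 = 0.008857
Fold change = 0.008857 / 0.087125 = 0.1017
log2(0.1017) = -3.2982

-3.298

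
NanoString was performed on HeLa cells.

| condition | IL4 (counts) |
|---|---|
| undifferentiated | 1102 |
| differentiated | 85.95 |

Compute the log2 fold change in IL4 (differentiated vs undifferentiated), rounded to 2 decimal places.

Fold change = 85.95 / 1102 = 0.0780
log2(0.0780) = -3.680

-3.68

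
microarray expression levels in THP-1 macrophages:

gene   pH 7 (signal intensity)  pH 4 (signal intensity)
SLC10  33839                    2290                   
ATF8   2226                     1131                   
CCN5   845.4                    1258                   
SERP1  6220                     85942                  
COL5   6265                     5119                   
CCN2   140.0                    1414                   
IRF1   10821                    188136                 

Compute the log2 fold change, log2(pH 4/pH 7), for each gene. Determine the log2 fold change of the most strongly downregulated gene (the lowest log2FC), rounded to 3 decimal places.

log2(2290/33839) = -3.885  (SLC10)
log2(1131/2226) = -0.977  (ATF8)
log2(1258/845.4) = 0.573  (CCN5)
log2(85942/6220) = 3.788  (SERP1)
log2(5119/6265) = -0.291  (COL5)
log2(1414/140.0) = 3.336  (CCN2)
log2(188136/10821) = 4.120  (IRF1)
SLC10 is most strongly downregulated.

-3.885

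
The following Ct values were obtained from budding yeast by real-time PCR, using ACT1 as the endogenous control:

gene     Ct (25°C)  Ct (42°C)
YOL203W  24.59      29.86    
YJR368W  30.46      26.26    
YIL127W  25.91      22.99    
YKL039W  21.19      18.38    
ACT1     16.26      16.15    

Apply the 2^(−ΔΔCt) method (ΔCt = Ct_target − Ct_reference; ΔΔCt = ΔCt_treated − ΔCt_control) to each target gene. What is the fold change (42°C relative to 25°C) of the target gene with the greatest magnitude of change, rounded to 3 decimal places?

YOL203W: ΔΔCt = (29.86−16.15) − (24.59−16.26) = 13.71 − 8.33 = 5.38; fold change = 2^-5.38 = 0.024
YJR368W: ΔΔCt = (26.26−16.15) − (30.46−16.26) = 10.11 − 14.20 = -4.09; fold change = 2^4.09 = 17.030
YIL127W: ΔΔCt = (22.99−16.15) − (25.91−16.26) = 6.84 − 9.65 = -2.81; fold change = 2^2.81 = 7.013
YKL039W: ΔΔCt = (18.38−16.15) − (21.19−16.26) = 2.23 − 4.93 = -2.70; fold change = 2^2.70 = 6.498
YOL203W has the largest |ΔΔCt| = 5.38.

0.024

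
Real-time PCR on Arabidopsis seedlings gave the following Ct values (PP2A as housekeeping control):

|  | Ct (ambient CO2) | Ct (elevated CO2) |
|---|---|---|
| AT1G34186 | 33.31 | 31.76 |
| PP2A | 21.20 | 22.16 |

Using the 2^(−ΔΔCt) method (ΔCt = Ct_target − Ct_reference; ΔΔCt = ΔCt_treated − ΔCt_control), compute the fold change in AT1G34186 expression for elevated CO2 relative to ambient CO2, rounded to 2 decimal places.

5.70

ΔCt(ambient CO2) = 33.310 − 21.200 = 12.110
ΔCt(elevated CO2) = 31.760 − 22.160 = 9.600
ΔΔCt = 9.600 − 12.110 = -2.510
Fold change = 2^(−(-2.510)) = 2^2.510 = 5.696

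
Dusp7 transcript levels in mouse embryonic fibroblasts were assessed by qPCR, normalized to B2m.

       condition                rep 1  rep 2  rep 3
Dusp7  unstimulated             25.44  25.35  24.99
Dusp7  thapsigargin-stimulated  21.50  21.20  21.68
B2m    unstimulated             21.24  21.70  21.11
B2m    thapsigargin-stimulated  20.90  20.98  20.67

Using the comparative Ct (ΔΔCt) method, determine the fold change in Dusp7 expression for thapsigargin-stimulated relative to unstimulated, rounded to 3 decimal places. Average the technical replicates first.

9.849

Mean Ct: Dusp7 unstimulated 25.260; Dusp7 thapsigargin-stimulated 21.460; B2m unstimulated 21.350; B2m thapsigargin-stimulated 20.850
ΔCt(unstimulated) = 25.260 − 21.350 = 3.910
ΔCt(thapsigargin-stimulated) = 21.460 − 20.850 = 0.610
ΔΔCt = 0.610 − 3.910 = -3.300
Fold change = 2^(−(-3.300)) = 2^3.300 = 9.8492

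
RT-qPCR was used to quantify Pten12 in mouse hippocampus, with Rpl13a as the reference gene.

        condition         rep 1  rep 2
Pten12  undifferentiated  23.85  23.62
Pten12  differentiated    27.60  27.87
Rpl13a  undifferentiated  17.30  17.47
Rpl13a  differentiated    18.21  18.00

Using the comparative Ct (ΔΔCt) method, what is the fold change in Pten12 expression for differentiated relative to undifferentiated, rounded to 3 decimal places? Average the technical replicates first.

0.103

Mean Ct: Pten12 undifferentiated 23.735; Pten12 differentiated 27.735; Rpl13a undifferentiated 17.385; Rpl13a differentiated 18.105
ΔCt(undifferentiated) = 23.735 − 17.385 = 6.350
ΔCt(differentiated) = 27.735 − 18.105 = 9.630
ΔΔCt = 9.630 − 6.350 = 3.280
Fold change = 2^(−3.280) = 0.1029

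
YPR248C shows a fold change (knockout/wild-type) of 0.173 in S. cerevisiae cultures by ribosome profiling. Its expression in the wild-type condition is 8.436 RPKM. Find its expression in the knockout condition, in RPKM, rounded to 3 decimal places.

knockout expression = 8.436 × 0.173 = 1.459

1.459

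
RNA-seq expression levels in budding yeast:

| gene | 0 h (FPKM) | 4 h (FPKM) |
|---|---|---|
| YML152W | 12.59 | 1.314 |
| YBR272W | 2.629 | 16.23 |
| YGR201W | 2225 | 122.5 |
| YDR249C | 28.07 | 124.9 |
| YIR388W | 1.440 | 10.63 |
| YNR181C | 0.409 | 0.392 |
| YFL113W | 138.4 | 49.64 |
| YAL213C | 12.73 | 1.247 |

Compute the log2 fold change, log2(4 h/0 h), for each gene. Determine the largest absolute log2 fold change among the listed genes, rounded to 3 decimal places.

log2(1.314/12.59) = -3.260  (YML152W)
log2(16.23/2.629) = 2.626  (YBR272W)
log2(122.5/2225) = -4.183  (YGR201W)
log2(124.9/28.07) = 2.154  (YDR249C)
log2(10.63/1.440) = 2.884  (YIR388W)
log2(0.392/0.409) = -0.061  (YNR181C)
log2(49.64/138.4) = -1.479  (YFL113W)
log2(1.247/12.73) = -3.352  (YAL213C)
The largest magnitude belongs to YGR201W.

4.183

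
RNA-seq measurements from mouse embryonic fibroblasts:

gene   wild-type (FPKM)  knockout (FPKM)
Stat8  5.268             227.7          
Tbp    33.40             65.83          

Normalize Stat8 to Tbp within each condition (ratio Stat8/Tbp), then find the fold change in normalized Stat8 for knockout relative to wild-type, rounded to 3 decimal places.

Stat8/Tbp (wild-type) = 5.268 / 33.40 = 0.15772
Stat8/Tbp (knockout) = 227.7 / 65.83 = 3.4589
Fold change = 3.4589 / 0.15772 = 21.9301

21.930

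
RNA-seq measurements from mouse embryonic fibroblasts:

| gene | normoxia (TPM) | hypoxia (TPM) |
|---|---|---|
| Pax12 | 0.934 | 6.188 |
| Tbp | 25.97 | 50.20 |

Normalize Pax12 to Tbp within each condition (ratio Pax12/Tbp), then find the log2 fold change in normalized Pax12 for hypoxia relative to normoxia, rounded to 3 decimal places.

Pax12/Tbp (normoxia) = 0.934 / 25.97 = 0.035965
Pax12/Tbp (hypoxia) = 6.188 / 50.20 = 0.12327
Fold change = 0.12327 / 0.035965 = 3.4275
log2(3.4275) = 1.7771

1.777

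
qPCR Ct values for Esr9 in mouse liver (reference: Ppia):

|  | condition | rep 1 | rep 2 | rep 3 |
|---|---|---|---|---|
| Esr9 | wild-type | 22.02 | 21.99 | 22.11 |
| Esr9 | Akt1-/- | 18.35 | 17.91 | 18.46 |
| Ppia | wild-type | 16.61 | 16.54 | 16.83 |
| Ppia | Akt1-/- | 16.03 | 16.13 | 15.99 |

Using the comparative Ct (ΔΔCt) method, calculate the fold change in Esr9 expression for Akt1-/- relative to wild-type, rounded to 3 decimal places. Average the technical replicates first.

Mean Ct: Esr9 wild-type 22.040; Esr9 Akt1-/- 18.240; Ppia wild-type 16.660; Ppia Akt1-/- 16.050
ΔCt(wild-type) = 22.040 − 16.660 = 5.380
ΔCt(Akt1-/-) = 18.240 − 16.050 = 2.190
ΔΔCt = 2.190 − 5.380 = -3.190
Fold change = 2^(−(-3.190)) = 2^3.190 = 9.1261

9.126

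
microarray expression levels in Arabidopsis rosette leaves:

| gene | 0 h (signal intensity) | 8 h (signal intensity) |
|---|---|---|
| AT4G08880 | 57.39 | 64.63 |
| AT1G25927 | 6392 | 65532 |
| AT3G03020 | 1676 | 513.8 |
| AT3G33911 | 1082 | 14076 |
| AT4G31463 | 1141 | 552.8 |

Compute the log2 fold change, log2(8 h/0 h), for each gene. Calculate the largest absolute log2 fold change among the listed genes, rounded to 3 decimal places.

log2(64.63/57.39) = 0.171  (AT4G08880)
log2(65532/6392) = 3.358  (AT1G25927)
log2(513.8/1676) = -1.706  (AT3G03020)
log2(14076/1082) = 3.701  (AT3G33911)
log2(552.8/1141) = -1.045  (AT4G31463)
The largest magnitude belongs to AT3G33911.

3.701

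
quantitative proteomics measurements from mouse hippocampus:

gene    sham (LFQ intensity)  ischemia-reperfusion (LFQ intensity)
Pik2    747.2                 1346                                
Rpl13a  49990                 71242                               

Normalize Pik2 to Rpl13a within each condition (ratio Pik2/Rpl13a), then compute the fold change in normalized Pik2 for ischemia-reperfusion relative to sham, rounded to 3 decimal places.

1.264

Pik2/Rpl13a (sham) = 747.2 / 49990 = 0.014947
Pik2/Rpl13a (ischemia-reperfusion) = 1346 / 71242 = 0.018893
Fold change = 0.018893 / 0.014947 = 1.2640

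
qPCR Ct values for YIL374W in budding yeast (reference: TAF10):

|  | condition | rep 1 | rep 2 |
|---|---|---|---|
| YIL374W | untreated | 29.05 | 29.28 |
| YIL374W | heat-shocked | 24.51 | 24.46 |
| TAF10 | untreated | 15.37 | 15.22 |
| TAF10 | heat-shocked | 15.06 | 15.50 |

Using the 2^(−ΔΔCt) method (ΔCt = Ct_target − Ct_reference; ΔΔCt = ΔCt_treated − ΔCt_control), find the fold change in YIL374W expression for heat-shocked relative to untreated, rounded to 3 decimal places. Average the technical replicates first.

25.369

Mean Ct: YIL374W untreated 29.165; YIL374W heat-shocked 24.485; TAF10 untreated 15.295; TAF10 heat-shocked 15.280
ΔCt(untreated) = 29.165 − 15.295 = 13.870
ΔCt(heat-shocked) = 24.485 − 15.280 = 9.205
ΔΔCt = 9.205 − 13.870 = -4.665
Fold change = 2^(−(-4.665)) = 2^4.665 = 25.3691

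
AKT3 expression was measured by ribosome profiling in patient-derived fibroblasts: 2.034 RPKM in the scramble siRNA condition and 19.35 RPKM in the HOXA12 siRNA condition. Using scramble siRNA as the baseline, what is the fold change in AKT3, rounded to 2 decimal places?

9.51

Fold change = 19.35 / 2.034 = 9.513
AKT3 is upregulated.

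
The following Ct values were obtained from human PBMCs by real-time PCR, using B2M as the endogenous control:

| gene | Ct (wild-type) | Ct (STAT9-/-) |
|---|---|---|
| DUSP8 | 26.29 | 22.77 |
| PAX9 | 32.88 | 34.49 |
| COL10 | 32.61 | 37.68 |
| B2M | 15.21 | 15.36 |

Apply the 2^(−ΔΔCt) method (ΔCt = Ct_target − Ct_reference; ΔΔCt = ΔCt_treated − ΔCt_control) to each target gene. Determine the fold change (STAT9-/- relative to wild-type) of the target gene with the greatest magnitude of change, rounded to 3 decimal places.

DUSP8: ΔΔCt = (22.77−15.36) − (26.29−15.21) = 7.41 − 11.08 = -3.67; fold change = 2^3.67 = 12.729
PAX9: ΔΔCt = (34.49−15.36) − (32.88−15.21) = 19.13 − 17.67 = 1.46; fold change = 2^-1.46 = 0.363
COL10: ΔΔCt = (37.68−15.36) − (32.61−15.21) = 22.32 − 17.40 = 4.92; fold change = 2^-4.92 = 0.033
COL10 has the largest |ΔΔCt| = 4.92.

0.033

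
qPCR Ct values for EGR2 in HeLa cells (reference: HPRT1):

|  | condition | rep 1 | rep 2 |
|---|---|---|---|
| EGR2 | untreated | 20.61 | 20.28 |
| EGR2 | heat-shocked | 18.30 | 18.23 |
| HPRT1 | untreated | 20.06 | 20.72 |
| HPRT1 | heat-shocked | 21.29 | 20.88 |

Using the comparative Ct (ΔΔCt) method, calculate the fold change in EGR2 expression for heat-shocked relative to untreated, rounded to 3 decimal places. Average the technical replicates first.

Mean Ct: EGR2 untreated 20.445; EGR2 heat-shocked 18.265; HPRT1 untreated 20.390; HPRT1 heat-shocked 21.085
ΔCt(untreated) = 20.445 − 20.390 = 0.055
ΔCt(heat-shocked) = 18.265 − 21.085 = -2.820
ΔΔCt = -2.820 − 0.055 = -2.875
Fold change = 2^(−(-2.875)) = 2^2.875 = 7.3360

7.336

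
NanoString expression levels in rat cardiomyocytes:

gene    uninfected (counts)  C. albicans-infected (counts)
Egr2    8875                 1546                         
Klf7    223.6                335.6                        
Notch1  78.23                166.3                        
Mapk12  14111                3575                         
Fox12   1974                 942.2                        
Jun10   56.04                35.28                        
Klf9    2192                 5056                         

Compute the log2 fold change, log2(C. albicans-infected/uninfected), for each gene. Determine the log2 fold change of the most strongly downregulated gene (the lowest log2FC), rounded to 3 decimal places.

-2.521

log2(1546/8875) = -2.521  (Egr2)
log2(335.6/223.6) = 0.586  (Klf7)
log2(166.3/78.23) = 1.088  (Notch1)
log2(3575/14111) = -1.981  (Mapk12)
log2(942.2/1974) = -1.067  (Fox12)
log2(35.28/56.04) = -0.668  (Jun10)
log2(5056/2192) = 1.206  (Klf9)
Egr2 is most strongly downregulated.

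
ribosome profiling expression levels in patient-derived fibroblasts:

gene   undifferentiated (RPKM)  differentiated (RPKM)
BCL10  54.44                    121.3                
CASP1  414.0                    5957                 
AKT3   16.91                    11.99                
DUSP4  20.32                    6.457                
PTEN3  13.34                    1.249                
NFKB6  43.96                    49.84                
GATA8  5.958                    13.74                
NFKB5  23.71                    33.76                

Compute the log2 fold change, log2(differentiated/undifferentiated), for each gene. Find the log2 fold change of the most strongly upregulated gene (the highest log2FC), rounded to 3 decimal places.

3.847

log2(121.3/54.44) = 1.156  (BCL10)
log2(5957/414.0) = 3.847  (CASP1)
log2(11.99/16.91) = -0.496  (AKT3)
log2(6.457/20.32) = -1.654  (DUSP4)
log2(1.249/13.34) = -3.417  (PTEN3)
log2(49.84/43.96) = 0.181  (NFKB6)
log2(13.74/5.958) = 1.205  (GATA8)
log2(33.76/23.71) = 0.510  (NFKB5)
CASP1 is most strongly upregulated.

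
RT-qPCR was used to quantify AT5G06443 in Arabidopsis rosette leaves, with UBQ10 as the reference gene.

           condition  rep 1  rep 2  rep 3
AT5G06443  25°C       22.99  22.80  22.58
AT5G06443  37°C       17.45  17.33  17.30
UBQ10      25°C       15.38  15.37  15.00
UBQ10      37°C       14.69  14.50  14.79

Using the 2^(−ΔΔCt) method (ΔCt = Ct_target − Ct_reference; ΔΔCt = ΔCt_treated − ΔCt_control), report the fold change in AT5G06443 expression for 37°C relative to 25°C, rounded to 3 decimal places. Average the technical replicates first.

Mean Ct: AT5G06443 25°C 22.790; AT5G06443 37°C 17.360; UBQ10 25°C 15.250; UBQ10 37°C 14.660
ΔCt(25°C) = 22.790 − 15.250 = 7.540
ΔCt(37°C) = 17.360 − 14.660 = 2.700
ΔΔCt = 2.700 − 7.540 = -4.840
Fold change = 2^(−(-4.840)) = 2^4.840 = 28.6408

28.641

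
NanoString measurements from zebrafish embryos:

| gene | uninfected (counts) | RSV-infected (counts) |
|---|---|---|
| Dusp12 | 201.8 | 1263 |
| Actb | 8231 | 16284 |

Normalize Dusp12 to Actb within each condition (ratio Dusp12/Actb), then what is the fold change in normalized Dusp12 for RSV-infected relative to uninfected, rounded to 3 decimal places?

3.164

Dusp12/Actb (uninfected) = 201.8 / 8231 = 0.024517
Dusp12/Actb (RSV-infected) = 1263 / 16284 = 0.077561
Fold change = 0.077561 / 0.024517 = 3.1635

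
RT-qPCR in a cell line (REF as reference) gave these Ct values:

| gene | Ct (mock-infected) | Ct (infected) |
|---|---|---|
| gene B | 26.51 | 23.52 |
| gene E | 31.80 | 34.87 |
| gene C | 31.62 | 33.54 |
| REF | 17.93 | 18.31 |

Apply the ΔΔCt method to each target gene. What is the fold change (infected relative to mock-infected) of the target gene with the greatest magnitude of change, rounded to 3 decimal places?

gene B: ΔΔCt = (23.52−18.31) − (26.51−17.93) = 5.21 − 8.58 = -3.37; fold change = 2^3.37 = 10.339
gene E: ΔΔCt = (34.87−18.31) − (31.80−17.93) = 16.56 − 13.87 = 2.69; fold change = 2^-2.69 = 0.155
gene C: ΔΔCt = (33.54−18.31) − (31.62−17.93) = 15.23 − 13.69 = 1.54; fold change = 2^-1.54 = 0.344
gene B has the largest |ΔΔCt| = 3.37.

10.339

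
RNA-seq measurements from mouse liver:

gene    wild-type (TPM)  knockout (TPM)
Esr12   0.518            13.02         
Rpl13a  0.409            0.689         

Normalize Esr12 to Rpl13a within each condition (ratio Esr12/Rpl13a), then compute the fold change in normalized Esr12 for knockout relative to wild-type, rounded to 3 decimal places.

Esr12/Rpl13a (wild-type) = 0.518 / 0.409 = 1.2665
Esr12/Rpl13a (knockout) = 13.02 / 0.689 = 18.897
Fold change = 18.897 / 1.2665 = 14.9206

14.921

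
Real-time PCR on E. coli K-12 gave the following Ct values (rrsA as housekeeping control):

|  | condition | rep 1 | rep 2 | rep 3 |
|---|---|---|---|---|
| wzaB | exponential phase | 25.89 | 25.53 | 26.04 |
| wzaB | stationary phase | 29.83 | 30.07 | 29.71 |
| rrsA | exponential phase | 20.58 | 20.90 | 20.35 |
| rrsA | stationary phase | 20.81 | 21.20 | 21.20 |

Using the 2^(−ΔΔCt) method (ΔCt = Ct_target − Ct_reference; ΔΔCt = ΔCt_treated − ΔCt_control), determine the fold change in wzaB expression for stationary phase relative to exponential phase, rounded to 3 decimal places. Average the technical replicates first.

0.083

Mean Ct: wzaB exponential phase 25.820; wzaB stationary phase 29.870; rrsA exponential phase 20.610; rrsA stationary phase 21.070
ΔCt(exponential phase) = 25.820 − 20.610 = 5.210
ΔCt(stationary phase) = 29.870 − 21.070 = 8.800
ΔΔCt = 8.800 − 5.210 = 3.590
Fold change = 2^(−3.590) = 0.0830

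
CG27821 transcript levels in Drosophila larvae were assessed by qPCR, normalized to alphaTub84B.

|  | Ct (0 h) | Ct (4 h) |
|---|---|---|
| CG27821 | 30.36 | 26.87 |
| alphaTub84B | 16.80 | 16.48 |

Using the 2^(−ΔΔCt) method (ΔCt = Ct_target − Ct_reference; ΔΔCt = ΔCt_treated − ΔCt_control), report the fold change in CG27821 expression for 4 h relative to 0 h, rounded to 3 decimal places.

9.000

ΔCt(0 h) = 30.360 − 16.800 = 13.560
ΔCt(4 h) = 26.870 − 16.480 = 10.390
ΔΔCt = 10.390 − 13.560 = -3.170
Fold change = 2^(−(-3.170)) = 2^3.170 = 9.0005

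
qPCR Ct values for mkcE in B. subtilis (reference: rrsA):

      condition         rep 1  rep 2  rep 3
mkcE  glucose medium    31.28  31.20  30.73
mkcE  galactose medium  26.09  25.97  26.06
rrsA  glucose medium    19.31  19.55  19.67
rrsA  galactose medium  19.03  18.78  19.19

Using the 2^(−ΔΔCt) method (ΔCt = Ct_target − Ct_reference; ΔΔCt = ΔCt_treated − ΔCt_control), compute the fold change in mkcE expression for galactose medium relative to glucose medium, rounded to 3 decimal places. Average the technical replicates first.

22.943

Mean Ct: mkcE glucose medium 31.070; mkcE galactose medium 26.040; rrsA glucose medium 19.510; rrsA galactose medium 19.000
ΔCt(glucose medium) = 31.070 − 19.510 = 11.560
ΔCt(galactose medium) = 26.040 − 19.000 = 7.040
ΔΔCt = 7.040 − 11.560 = -4.520
Fold change = 2^(−(-4.520)) = 2^4.520 = 22.9433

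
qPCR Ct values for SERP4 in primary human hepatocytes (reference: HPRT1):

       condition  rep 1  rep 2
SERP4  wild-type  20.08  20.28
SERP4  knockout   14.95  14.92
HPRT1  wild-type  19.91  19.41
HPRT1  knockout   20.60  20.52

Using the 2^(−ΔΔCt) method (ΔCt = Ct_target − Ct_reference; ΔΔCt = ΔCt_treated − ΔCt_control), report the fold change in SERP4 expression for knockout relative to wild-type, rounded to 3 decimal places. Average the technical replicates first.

70.767

Mean Ct: SERP4 wild-type 20.180; SERP4 knockout 14.935; HPRT1 wild-type 19.660; HPRT1 knockout 20.560
ΔCt(wild-type) = 20.180 − 19.660 = 0.520
ΔCt(knockout) = 14.935 − 20.560 = -5.625
ΔΔCt = -5.625 − 0.520 = -6.145
Fold change = 2^(−(-6.145)) = 2^6.145 = 70.7668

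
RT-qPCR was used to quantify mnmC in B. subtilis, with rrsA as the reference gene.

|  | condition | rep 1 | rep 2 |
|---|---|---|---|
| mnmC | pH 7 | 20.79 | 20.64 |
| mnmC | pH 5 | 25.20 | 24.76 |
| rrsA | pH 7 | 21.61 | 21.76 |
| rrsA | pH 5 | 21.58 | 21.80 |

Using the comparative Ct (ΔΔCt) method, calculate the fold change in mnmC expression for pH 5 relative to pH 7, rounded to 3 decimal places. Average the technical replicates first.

Mean Ct: mnmC pH 7 20.715; mnmC pH 5 24.980; rrsA pH 7 21.685; rrsA pH 5 21.690
ΔCt(pH 7) = 20.715 − 21.685 = -0.970
ΔCt(pH 5) = 24.980 − 21.690 = 3.290
ΔΔCt = 3.290 − (-0.970) = 4.260
Fold change = 2^(−4.260) = 0.0522

0.052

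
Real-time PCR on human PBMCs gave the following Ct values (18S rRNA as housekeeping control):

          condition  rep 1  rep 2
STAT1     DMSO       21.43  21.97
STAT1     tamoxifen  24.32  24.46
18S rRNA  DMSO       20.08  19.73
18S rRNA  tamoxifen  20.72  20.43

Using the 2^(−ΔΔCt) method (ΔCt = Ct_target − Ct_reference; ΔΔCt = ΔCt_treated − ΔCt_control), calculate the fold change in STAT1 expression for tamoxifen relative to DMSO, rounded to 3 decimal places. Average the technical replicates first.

0.247

Mean Ct: STAT1 DMSO 21.700; STAT1 tamoxifen 24.390; 18S rRNA DMSO 19.905; 18S rRNA tamoxifen 20.575
ΔCt(DMSO) = 21.700 − 19.905 = 1.795
ΔCt(tamoxifen) = 24.390 − 20.575 = 3.815
ΔΔCt = 3.815 − 1.795 = 2.020
Fold change = 2^(−2.020) = 0.2466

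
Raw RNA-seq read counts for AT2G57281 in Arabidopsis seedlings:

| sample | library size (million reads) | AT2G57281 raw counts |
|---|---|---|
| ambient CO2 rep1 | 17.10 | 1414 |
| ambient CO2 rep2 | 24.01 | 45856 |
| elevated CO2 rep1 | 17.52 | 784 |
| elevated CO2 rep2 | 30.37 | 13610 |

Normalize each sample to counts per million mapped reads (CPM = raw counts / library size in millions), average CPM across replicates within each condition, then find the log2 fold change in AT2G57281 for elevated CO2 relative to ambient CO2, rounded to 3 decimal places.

-2.015

CPM(ambient CO2 rep1) = 1414 / 17.10 = 82.6901
CPM(ambient CO2 rep2) = 45856 / 24.01 = 1909.8709
CPM(elevated CO2 rep1) = 784 / 17.52 = 44.7489
CPM(elevated CO2 rep2) = 13610 / 30.37 = 448.1396
mean CPM(ambient CO2) = 996.2805; mean CPM(elevated CO2) = 246.4442
Fold change = 246.4442 / 996.2805 = 0.24736
log2(0.24736) = -2.0153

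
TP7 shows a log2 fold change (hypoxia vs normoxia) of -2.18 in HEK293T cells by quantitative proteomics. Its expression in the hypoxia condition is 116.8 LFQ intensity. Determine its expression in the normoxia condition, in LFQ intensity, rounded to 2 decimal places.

Fold change = 2^(-2.18) = 0.2207
normoxia expression = 116.8 / 0.2207 = 529.28

529.28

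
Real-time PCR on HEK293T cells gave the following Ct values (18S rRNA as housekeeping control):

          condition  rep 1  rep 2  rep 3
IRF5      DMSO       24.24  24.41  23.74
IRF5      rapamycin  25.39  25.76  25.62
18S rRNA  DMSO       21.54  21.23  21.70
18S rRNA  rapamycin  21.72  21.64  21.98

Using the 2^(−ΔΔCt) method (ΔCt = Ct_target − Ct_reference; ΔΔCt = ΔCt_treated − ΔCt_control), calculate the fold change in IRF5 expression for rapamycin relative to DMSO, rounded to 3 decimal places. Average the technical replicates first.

Mean Ct: IRF5 DMSO 24.130; IRF5 rapamycin 25.590; 18S rRNA DMSO 21.490; 18S rRNA rapamycin 21.780
ΔCt(DMSO) = 24.130 − 21.490 = 2.640
ΔCt(rapamycin) = 25.590 − 21.780 = 3.810
ΔΔCt = 3.810 − 2.640 = 1.170
Fold change = 2^(−1.170) = 0.4444

0.444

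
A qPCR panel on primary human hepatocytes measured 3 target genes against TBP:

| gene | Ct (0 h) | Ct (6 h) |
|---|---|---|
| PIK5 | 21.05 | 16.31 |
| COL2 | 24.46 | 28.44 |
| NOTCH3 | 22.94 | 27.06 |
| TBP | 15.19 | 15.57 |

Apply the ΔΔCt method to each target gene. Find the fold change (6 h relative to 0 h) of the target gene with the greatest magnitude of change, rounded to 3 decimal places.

34.776

PIK5: ΔΔCt = (16.31−15.57) − (21.05−15.19) = 0.74 − 5.86 = -5.12; fold change = 2^5.12 = 34.776
COL2: ΔΔCt = (28.44−15.57) − (24.46−15.19) = 12.87 − 9.27 = 3.60; fold change = 2^-3.60 = 0.082
NOTCH3: ΔΔCt = (27.06−15.57) − (22.94−15.19) = 11.49 − 7.75 = 3.74; fold change = 2^-3.74 = 0.075
PIK5 has the largest |ΔΔCt| = 5.12.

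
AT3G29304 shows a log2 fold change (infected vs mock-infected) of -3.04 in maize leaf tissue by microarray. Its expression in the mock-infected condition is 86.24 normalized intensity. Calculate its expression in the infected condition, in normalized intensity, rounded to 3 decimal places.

10.485

Fold change = 2^(-3.04) = 0.1216
infected expression = 86.24 × 0.1216 = 10.485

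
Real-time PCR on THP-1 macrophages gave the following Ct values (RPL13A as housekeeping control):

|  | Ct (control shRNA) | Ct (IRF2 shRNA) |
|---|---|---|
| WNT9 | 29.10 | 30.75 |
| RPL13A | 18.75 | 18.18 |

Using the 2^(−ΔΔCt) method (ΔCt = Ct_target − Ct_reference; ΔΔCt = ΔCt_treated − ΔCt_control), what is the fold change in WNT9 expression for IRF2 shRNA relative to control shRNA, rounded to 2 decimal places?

0.21

ΔCt(control shRNA) = 29.100 − 18.750 = 10.350
ΔCt(IRF2 shRNA) = 30.750 − 18.180 = 12.570
ΔΔCt = 12.570 − 10.350 = 2.220
Fold change = 2^(−2.220) = 0.215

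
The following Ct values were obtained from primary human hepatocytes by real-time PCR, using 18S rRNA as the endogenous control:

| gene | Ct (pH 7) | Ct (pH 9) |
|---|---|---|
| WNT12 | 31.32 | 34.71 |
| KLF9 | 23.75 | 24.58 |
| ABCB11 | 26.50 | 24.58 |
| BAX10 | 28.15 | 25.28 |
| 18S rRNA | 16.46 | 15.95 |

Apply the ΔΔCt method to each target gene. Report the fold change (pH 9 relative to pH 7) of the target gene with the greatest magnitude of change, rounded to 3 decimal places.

0.067

WNT12: ΔΔCt = (34.71−15.95) − (31.32−16.46) = 18.76 − 14.86 = 3.90; fold change = 2^-3.90 = 0.067
KLF9: ΔΔCt = (24.58−15.95) − (23.75−16.46) = 8.63 − 7.29 = 1.34; fold change = 2^-1.34 = 0.395
ABCB11: ΔΔCt = (24.58−15.95) − (26.50−16.46) = 8.63 − 10.04 = -1.41; fold change = 2^1.41 = 2.657
BAX10: ΔΔCt = (25.28−15.95) − (28.15−16.46) = 9.33 − 11.69 = -2.36; fold change = 2^2.36 = 5.134
WNT12 has the largest |ΔΔCt| = 3.90.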